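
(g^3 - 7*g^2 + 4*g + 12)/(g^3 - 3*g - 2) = (g - 6)/(g + 1)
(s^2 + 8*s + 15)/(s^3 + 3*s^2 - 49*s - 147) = (s + 5)/(s^2 - 49)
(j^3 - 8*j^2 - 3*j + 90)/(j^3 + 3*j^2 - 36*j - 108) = (j - 5)/(j + 6)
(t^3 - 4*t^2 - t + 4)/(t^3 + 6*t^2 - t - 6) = (t - 4)/(t + 6)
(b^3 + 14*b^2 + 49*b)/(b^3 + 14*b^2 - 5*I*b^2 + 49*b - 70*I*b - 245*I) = b/(b - 5*I)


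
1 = 1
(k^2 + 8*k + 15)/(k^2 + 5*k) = (k + 3)/k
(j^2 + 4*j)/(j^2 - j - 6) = j*(j + 4)/(j^2 - j - 6)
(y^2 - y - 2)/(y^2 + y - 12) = (y^2 - y - 2)/(y^2 + y - 12)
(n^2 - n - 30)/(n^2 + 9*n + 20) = (n - 6)/(n + 4)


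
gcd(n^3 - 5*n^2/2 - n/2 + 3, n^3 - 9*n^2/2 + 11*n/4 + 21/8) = n - 3/2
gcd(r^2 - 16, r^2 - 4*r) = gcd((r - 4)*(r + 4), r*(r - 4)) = r - 4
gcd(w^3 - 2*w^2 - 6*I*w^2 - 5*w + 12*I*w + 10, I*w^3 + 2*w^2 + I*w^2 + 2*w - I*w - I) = w - I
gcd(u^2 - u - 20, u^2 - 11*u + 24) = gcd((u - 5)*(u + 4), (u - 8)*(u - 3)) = 1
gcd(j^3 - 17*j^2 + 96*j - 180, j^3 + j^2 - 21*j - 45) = j - 5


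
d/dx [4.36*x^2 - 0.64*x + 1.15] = 8.72*x - 0.64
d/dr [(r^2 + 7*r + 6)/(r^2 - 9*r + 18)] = 4*(-4*r^2 + 6*r + 45)/(r^4 - 18*r^3 + 117*r^2 - 324*r + 324)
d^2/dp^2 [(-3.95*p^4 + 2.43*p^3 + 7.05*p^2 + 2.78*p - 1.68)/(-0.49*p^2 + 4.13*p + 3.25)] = (1.89679*p^6 - 47.96169*p^5 + 366.50628*p^4 + 727.79679*p^3 + 240.019908*p^2 - 200.963046*p - 11.640166)/(0.117649*p^6 - 2.974839*p^5 + 22.732668*p^4 - 30.982847*p^3 - 150.7779*p^2 - 130.869375*p - 34.328125)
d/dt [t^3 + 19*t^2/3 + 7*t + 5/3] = 3*t^2 + 38*t/3 + 7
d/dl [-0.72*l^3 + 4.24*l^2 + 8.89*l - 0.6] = -2.16*l^2 + 8.48*l + 8.89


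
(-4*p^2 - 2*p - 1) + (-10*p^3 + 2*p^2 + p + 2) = -10*p^3 - 2*p^2 - p + 1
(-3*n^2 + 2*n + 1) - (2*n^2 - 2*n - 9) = -5*n^2 + 4*n + 10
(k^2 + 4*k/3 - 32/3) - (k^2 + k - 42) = k/3 + 94/3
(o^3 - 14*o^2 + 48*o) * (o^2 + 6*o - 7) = o^5 - 8*o^4 - 43*o^3 + 386*o^2 - 336*o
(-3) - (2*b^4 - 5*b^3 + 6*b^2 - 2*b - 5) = -2*b^4 + 5*b^3 - 6*b^2 + 2*b + 2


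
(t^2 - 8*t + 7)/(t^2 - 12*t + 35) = (t - 1)/(t - 5)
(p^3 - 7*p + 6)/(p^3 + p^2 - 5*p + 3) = (p - 2)/(p - 1)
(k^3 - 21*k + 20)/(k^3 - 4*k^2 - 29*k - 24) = (-k^3 + 21*k - 20)/(-k^3 + 4*k^2 + 29*k + 24)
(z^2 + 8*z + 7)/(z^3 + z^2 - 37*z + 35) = (z + 1)/(z^2 - 6*z + 5)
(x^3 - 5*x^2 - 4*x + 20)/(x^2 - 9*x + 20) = (x^2 - 4)/(x - 4)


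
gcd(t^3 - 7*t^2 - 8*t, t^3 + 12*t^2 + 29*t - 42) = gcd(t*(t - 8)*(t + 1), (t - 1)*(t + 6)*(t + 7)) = 1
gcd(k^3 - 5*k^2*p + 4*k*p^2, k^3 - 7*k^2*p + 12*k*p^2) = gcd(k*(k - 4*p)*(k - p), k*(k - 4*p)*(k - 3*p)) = -k^2 + 4*k*p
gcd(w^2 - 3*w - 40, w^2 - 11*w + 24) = w - 8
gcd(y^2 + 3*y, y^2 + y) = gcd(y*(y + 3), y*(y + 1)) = y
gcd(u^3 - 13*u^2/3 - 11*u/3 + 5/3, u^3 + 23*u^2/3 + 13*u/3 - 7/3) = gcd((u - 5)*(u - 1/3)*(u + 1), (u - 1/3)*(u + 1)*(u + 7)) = u^2 + 2*u/3 - 1/3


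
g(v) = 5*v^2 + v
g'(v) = 10*v + 1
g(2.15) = 25.26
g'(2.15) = 22.50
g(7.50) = 288.75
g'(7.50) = 76.00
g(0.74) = 3.48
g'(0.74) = 8.40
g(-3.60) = 61.20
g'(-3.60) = -35.00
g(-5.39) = 139.87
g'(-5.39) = -52.90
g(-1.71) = 12.91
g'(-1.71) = -16.10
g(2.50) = 33.75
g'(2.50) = 26.00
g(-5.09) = 124.45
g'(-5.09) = -49.90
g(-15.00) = 1110.00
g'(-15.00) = -149.00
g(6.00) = 186.00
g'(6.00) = 61.00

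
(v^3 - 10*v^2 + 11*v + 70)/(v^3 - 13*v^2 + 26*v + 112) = (v - 5)/(v - 8)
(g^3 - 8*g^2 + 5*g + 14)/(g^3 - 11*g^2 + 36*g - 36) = (g^2 - 6*g - 7)/(g^2 - 9*g + 18)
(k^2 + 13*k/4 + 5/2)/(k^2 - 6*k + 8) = (4*k^2 + 13*k + 10)/(4*(k^2 - 6*k + 8))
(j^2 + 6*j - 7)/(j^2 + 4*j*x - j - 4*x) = (j + 7)/(j + 4*x)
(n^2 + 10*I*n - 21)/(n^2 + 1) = (n^2 + 10*I*n - 21)/(n^2 + 1)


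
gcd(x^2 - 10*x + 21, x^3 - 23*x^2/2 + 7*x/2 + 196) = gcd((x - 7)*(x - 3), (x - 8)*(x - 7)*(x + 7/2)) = x - 7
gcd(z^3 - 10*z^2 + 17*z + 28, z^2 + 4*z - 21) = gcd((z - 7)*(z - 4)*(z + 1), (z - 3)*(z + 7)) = 1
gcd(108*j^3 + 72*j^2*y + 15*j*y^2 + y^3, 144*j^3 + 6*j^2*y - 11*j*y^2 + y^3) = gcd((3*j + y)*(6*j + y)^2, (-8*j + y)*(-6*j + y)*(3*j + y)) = 3*j + y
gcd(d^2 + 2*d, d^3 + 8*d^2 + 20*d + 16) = d + 2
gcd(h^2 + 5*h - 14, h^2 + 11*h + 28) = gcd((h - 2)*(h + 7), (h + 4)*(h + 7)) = h + 7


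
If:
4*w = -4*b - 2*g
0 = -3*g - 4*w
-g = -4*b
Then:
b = -w/3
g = -4*w/3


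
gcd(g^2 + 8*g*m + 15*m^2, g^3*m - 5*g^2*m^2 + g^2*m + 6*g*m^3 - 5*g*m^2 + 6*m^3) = 1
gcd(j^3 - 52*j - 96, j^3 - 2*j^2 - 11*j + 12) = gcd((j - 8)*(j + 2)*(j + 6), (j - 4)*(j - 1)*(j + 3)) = 1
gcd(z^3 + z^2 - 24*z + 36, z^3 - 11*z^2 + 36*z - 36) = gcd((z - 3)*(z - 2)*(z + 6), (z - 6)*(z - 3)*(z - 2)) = z^2 - 5*z + 6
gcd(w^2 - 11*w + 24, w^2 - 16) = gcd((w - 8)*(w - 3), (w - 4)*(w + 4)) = 1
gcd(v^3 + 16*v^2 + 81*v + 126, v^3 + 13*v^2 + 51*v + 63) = v^2 + 10*v + 21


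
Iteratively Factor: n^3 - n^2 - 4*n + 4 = (n + 2)*(n^2 - 3*n + 2) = (n - 2)*(n + 2)*(n - 1)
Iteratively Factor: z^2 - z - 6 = (z + 2)*(z - 3)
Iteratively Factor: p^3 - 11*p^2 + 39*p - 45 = (p - 5)*(p^2 - 6*p + 9) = (p - 5)*(p - 3)*(p - 3)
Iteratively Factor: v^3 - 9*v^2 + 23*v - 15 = (v - 3)*(v^2 - 6*v + 5) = (v - 3)*(v - 1)*(v - 5)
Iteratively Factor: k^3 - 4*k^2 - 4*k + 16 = (k - 4)*(k^2 - 4) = (k - 4)*(k + 2)*(k - 2)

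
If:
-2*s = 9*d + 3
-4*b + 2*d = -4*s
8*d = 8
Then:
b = -11/2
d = 1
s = -6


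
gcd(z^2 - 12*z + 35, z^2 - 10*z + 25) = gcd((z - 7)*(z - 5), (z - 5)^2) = z - 5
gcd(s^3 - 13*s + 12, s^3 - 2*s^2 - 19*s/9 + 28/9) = s - 1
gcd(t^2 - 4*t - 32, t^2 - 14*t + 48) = t - 8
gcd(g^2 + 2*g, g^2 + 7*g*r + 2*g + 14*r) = g + 2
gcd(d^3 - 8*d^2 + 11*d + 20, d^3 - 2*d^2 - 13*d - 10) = d^2 - 4*d - 5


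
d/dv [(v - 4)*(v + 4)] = 2*v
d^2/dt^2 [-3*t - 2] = 0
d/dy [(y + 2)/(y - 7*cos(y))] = (y - (y + 2)*(7*sin(y) + 1) - 7*cos(y))/(y - 7*cos(y))^2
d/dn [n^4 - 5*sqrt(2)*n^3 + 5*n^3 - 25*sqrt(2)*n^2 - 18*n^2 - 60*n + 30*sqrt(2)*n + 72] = 4*n^3 - 15*sqrt(2)*n^2 + 15*n^2 - 50*sqrt(2)*n - 36*n - 60 + 30*sqrt(2)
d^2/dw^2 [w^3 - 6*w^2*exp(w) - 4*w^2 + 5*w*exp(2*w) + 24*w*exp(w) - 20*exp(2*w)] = -6*w^2*exp(w) + 20*w*exp(2*w) + 6*w - 60*exp(2*w) + 36*exp(w) - 8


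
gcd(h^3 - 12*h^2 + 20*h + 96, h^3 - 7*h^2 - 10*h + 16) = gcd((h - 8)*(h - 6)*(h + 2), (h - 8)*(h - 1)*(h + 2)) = h^2 - 6*h - 16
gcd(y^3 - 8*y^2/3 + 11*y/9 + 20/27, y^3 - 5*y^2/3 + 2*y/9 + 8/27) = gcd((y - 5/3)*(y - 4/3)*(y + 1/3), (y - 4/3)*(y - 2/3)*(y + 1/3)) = y^2 - y - 4/9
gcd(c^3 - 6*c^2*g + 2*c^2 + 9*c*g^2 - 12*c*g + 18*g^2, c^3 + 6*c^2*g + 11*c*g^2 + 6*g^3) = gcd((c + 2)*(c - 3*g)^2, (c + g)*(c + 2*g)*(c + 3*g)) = 1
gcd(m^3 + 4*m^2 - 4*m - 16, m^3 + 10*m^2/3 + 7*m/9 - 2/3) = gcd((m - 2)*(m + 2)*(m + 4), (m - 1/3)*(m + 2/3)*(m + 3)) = 1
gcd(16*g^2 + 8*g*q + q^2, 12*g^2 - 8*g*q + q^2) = 1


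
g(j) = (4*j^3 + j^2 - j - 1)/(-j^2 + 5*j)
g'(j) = (2*j - 5)*(4*j^3 + j^2 - j - 1)/(-j^2 + 5*j)^2 + (12*j^2 + 2*j - 1)/(-j^2 + 5*j)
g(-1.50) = 1.10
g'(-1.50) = -1.45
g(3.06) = 20.20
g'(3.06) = 23.60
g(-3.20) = 4.52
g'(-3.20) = -2.44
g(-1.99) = 1.91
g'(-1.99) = -1.83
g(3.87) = 55.33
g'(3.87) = 77.30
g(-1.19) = 0.70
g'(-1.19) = -1.15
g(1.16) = 1.22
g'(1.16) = 3.19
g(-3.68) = 5.73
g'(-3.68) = -2.61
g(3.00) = 18.83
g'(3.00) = 21.97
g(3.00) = 18.83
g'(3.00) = 21.97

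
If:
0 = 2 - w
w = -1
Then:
No Solution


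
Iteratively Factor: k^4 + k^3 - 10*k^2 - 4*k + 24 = (k + 2)*(k^3 - k^2 - 8*k + 12) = (k - 2)*(k + 2)*(k^2 + k - 6) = (k - 2)^2*(k + 2)*(k + 3)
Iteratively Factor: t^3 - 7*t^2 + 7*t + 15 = (t + 1)*(t^2 - 8*t + 15) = (t - 3)*(t + 1)*(t - 5)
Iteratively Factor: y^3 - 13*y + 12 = (y - 3)*(y^2 + 3*y - 4) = (y - 3)*(y - 1)*(y + 4)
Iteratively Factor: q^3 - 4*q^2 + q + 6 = (q + 1)*(q^2 - 5*q + 6) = (q - 3)*(q + 1)*(q - 2)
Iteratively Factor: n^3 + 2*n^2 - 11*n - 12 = (n - 3)*(n^2 + 5*n + 4) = (n - 3)*(n + 4)*(n + 1)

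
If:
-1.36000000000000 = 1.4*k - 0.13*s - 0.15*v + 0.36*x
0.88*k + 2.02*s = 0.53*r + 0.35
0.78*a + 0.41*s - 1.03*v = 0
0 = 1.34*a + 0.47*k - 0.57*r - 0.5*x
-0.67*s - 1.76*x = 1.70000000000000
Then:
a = -4.22549885496958*x - 5.00652338154347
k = -0.955945158301142*x - 1.72146621388121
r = -11.5990573509838*x - 13.1891762312148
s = -2.62686567164179*x - 2.53731343283582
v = -4.24553789538777*x - 4.80134635443358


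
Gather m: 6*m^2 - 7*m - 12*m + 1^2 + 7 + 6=6*m^2 - 19*m + 14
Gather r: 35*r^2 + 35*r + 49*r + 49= 35*r^2 + 84*r + 49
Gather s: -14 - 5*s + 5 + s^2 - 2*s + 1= s^2 - 7*s - 8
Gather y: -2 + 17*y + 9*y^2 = 9*y^2 + 17*y - 2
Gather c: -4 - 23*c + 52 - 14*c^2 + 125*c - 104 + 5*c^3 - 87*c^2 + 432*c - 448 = 5*c^3 - 101*c^2 + 534*c - 504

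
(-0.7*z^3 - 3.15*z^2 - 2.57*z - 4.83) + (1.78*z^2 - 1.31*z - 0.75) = -0.7*z^3 - 1.37*z^2 - 3.88*z - 5.58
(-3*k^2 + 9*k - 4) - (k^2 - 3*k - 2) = -4*k^2 + 12*k - 2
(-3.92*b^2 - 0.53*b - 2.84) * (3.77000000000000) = -14.7784*b^2 - 1.9981*b - 10.7068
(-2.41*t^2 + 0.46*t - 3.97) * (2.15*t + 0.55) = -5.1815*t^3 - 0.3365*t^2 - 8.2825*t - 2.1835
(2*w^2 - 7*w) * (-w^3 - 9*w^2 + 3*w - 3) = -2*w^5 - 11*w^4 + 69*w^3 - 27*w^2 + 21*w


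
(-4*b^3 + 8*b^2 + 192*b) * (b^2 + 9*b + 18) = -4*b^5 - 28*b^4 + 192*b^3 + 1872*b^2 + 3456*b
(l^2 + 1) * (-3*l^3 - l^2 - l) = -3*l^5 - l^4 - 4*l^3 - l^2 - l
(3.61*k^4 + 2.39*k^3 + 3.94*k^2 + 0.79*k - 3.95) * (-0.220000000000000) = -0.7942*k^4 - 0.5258*k^3 - 0.8668*k^2 - 0.1738*k + 0.869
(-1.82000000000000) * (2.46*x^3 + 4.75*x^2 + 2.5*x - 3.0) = -4.4772*x^3 - 8.645*x^2 - 4.55*x + 5.46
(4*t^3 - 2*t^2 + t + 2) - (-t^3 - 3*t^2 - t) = 5*t^3 + t^2 + 2*t + 2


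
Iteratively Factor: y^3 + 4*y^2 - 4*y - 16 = (y + 4)*(y^2 - 4) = (y - 2)*(y + 4)*(y + 2)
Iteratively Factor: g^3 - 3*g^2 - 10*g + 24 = (g - 2)*(g^2 - g - 12) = (g - 4)*(g - 2)*(g + 3)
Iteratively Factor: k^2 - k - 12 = (k - 4)*(k + 3)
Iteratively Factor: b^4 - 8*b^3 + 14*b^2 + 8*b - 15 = (b + 1)*(b^3 - 9*b^2 + 23*b - 15) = (b - 3)*(b + 1)*(b^2 - 6*b + 5) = (b - 5)*(b - 3)*(b + 1)*(b - 1)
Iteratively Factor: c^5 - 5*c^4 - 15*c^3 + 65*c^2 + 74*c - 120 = (c + 2)*(c^4 - 7*c^3 - c^2 + 67*c - 60) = (c - 1)*(c + 2)*(c^3 - 6*c^2 - 7*c + 60) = (c - 5)*(c - 1)*(c + 2)*(c^2 - c - 12) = (c - 5)*(c - 1)*(c + 2)*(c + 3)*(c - 4)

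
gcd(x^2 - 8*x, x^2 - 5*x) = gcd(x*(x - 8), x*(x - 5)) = x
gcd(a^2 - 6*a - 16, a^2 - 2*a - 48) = a - 8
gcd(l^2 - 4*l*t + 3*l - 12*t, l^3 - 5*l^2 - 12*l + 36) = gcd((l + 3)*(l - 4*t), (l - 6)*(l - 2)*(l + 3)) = l + 3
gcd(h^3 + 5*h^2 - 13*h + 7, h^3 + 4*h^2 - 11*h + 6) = h^2 - 2*h + 1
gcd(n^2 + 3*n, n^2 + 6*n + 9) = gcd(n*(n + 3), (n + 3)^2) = n + 3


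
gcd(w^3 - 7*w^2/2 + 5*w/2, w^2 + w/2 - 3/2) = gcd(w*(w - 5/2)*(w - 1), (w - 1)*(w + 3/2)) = w - 1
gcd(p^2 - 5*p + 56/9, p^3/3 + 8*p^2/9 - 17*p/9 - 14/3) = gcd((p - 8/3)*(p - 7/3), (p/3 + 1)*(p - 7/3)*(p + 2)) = p - 7/3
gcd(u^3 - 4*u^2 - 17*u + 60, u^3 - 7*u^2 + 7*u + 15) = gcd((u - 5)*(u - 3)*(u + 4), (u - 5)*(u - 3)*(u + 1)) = u^2 - 8*u + 15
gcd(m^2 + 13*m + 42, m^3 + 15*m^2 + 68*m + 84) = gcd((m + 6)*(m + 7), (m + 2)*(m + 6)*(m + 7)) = m^2 + 13*m + 42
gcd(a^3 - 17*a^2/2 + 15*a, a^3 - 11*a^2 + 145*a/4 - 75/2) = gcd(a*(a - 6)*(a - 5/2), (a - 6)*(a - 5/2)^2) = a^2 - 17*a/2 + 15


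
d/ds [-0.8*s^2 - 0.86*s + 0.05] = -1.6*s - 0.86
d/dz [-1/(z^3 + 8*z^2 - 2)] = z*(3*z + 16)/(z^3 + 8*z^2 - 2)^2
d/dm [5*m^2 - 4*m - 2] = 10*m - 4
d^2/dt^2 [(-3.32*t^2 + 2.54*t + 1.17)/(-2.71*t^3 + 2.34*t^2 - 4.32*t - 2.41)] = (48.7648239999999*t^6 - 111.924084*t^5 - 239.675652*t^4 - 86.0755600000001*t^3 + 190.78152*t^2 + 30.867642*t + 34.588468)/(19.902511*t^9 - 51.555582*t^8 + 139.696164*t^7 - 124.084149*t^6 + 130.992444*t^5 + 77.864652*t^4 - 18.331827*t^3 + 94.15629*t^2 + 75.272976*t + 13.997521)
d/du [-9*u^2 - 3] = -18*u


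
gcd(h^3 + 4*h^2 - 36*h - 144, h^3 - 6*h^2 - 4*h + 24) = h - 6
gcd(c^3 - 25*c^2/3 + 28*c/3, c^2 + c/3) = c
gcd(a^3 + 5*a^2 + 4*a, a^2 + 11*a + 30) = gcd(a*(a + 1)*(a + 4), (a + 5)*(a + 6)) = 1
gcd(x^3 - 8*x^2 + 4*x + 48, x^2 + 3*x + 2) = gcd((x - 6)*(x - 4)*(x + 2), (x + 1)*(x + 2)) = x + 2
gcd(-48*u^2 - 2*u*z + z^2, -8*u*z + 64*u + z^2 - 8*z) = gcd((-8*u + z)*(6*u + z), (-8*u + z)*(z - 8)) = -8*u + z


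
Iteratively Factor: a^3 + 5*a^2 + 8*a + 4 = (a + 1)*(a^2 + 4*a + 4) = (a + 1)*(a + 2)*(a + 2)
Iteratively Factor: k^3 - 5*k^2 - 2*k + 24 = (k + 2)*(k^2 - 7*k + 12) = (k - 3)*(k + 2)*(k - 4)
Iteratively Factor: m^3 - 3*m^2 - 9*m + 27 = (m - 3)*(m^2 - 9) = (m - 3)^2*(m + 3)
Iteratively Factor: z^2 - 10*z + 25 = (z - 5)*(z - 5)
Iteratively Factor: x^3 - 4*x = (x)*(x^2 - 4) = x*(x + 2)*(x - 2)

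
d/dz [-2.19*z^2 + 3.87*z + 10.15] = 3.87 - 4.38*z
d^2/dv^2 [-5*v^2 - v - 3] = -10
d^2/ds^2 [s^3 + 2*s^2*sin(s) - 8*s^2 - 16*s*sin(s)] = -2*s^2*sin(s) + 16*s*sin(s) + 8*s*cos(s) + 6*s + 4*sin(s) - 32*cos(s) - 16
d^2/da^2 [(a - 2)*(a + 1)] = 2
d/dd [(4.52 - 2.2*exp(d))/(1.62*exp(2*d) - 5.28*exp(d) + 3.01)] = (3.564*exp(2*d) - 14.6448*exp(d) + 17.2436)*exp(d)/(2.6244*exp(4*d) - 17.1072*exp(3*d) + 37.6308*exp(2*d) - 31.7856*exp(d) + 9.0601)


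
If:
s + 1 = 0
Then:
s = -1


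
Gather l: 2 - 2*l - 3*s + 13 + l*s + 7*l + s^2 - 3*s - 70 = l*(s + 5) + s^2 - 6*s - 55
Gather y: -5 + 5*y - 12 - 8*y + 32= 15 - 3*y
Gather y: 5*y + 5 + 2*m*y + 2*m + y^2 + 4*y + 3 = 2*m + y^2 + y*(2*m + 9) + 8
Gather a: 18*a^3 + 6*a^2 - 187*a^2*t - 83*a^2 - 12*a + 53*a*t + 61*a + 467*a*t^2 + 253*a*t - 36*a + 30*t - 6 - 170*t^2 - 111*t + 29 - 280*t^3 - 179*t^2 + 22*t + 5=18*a^3 + a^2*(-187*t - 77) + a*(467*t^2 + 306*t + 13) - 280*t^3 - 349*t^2 - 59*t + 28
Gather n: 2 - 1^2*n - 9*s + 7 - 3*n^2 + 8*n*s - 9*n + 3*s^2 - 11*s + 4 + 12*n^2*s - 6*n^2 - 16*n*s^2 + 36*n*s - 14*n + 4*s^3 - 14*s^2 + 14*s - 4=n^2*(12*s - 9) + n*(-16*s^2 + 44*s - 24) + 4*s^3 - 11*s^2 - 6*s + 9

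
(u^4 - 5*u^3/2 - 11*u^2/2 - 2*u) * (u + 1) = u^5 - 3*u^4/2 - 8*u^3 - 15*u^2/2 - 2*u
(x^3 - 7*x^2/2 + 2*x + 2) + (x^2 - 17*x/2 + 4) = x^3 - 5*x^2/2 - 13*x/2 + 6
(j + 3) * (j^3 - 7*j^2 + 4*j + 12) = j^4 - 4*j^3 - 17*j^2 + 24*j + 36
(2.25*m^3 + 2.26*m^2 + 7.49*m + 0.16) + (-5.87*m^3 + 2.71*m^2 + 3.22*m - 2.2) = -3.62*m^3 + 4.97*m^2 + 10.71*m - 2.04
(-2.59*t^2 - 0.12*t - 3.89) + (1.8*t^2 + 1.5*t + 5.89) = -0.79*t^2 + 1.38*t + 2.0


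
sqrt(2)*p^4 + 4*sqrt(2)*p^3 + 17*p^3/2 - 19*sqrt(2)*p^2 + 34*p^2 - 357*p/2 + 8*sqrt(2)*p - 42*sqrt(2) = (p - 3)*(p + 7)*(p + 4*sqrt(2))*(sqrt(2)*p + 1/2)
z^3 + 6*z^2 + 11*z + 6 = (z + 1)*(z + 2)*(z + 3)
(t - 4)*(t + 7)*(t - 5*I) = t^3 + 3*t^2 - 5*I*t^2 - 28*t - 15*I*t + 140*I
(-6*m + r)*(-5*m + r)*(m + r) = 30*m^3 + 19*m^2*r - 10*m*r^2 + r^3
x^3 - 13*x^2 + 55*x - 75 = (x - 5)^2*(x - 3)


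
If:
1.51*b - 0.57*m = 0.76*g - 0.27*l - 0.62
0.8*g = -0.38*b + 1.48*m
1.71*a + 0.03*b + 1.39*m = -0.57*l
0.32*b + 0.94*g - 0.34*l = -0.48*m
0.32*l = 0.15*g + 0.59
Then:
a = -0.98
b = -0.31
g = 0.74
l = 2.19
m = 0.32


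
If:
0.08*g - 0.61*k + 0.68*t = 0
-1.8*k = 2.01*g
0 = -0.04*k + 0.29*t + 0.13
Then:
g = 0.46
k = -0.52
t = -0.52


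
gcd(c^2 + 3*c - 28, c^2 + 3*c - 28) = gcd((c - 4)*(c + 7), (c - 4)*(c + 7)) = c^2 + 3*c - 28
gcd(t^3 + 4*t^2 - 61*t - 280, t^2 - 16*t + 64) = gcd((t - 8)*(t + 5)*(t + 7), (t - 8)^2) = t - 8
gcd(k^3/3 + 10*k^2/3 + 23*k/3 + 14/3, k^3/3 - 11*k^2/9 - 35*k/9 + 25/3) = 1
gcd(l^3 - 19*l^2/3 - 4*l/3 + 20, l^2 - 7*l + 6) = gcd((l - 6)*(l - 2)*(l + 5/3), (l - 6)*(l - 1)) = l - 6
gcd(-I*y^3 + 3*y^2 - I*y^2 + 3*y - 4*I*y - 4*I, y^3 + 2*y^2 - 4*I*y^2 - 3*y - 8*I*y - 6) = y - I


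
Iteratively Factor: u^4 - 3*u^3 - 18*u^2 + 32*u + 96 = (u + 2)*(u^3 - 5*u^2 - 8*u + 48) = (u + 2)*(u + 3)*(u^2 - 8*u + 16) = (u - 4)*(u + 2)*(u + 3)*(u - 4)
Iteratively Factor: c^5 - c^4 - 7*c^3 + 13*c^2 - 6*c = (c - 2)*(c^4 + c^3 - 5*c^2 + 3*c) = c*(c - 2)*(c^3 + c^2 - 5*c + 3) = c*(c - 2)*(c + 3)*(c^2 - 2*c + 1) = c*(c - 2)*(c - 1)*(c + 3)*(c - 1)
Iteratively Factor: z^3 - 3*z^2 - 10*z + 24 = (z - 4)*(z^2 + z - 6) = (z - 4)*(z - 2)*(z + 3)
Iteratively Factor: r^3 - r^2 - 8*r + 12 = (r - 2)*(r^2 + r - 6) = (r - 2)*(r + 3)*(r - 2)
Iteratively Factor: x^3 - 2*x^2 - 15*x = (x + 3)*(x^2 - 5*x) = (x - 5)*(x + 3)*(x)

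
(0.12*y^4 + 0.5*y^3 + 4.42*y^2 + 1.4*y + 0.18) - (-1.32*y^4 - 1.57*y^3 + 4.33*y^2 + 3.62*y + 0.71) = 1.44*y^4 + 2.07*y^3 + 0.0899999999999999*y^2 - 2.22*y - 0.53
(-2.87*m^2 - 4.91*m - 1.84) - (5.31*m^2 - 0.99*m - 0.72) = -8.18*m^2 - 3.92*m - 1.12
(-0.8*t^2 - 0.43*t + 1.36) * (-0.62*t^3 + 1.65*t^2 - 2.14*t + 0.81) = 0.496*t^5 - 1.0534*t^4 + 0.1593*t^3 + 2.5162*t^2 - 3.2587*t + 1.1016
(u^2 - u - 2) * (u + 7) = u^3 + 6*u^2 - 9*u - 14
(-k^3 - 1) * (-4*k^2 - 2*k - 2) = 4*k^5 + 2*k^4 + 2*k^3 + 4*k^2 + 2*k + 2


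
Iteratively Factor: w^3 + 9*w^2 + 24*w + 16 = (w + 4)*(w^2 + 5*w + 4) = (w + 4)^2*(w + 1)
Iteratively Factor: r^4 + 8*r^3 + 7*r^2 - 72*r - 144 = (r + 4)*(r^3 + 4*r^2 - 9*r - 36) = (r + 4)^2*(r^2 - 9) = (r - 3)*(r + 4)^2*(r + 3)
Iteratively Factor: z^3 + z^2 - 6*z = (z)*(z^2 + z - 6) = z*(z - 2)*(z + 3)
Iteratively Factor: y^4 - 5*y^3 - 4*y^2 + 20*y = (y - 2)*(y^3 - 3*y^2 - 10*y) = (y - 2)*(y + 2)*(y^2 - 5*y) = (y - 5)*(y - 2)*(y + 2)*(y)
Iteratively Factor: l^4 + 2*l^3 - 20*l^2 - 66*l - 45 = (l - 5)*(l^3 + 7*l^2 + 15*l + 9) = (l - 5)*(l + 3)*(l^2 + 4*l + 3) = (l - 5)*(l + 3)^2*(l + 1)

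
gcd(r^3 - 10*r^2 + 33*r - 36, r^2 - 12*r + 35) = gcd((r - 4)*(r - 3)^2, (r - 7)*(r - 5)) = 1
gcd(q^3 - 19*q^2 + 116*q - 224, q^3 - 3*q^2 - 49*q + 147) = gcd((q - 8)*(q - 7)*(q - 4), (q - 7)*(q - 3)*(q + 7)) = q - 7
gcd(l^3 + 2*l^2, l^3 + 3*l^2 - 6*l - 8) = 1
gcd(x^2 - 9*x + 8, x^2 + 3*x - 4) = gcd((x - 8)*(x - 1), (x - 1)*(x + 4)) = x - 1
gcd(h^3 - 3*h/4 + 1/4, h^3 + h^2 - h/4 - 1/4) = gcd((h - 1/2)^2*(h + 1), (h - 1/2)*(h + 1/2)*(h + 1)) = h^2 + h/2 - 1/2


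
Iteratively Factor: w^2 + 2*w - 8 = (w + 4)*(w - 2)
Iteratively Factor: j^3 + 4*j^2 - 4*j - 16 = (j + 2)*(j^2 + 2*j - 8) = (j + 2)*(j + 4)*(j - 2)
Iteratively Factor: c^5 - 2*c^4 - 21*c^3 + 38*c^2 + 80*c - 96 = (c - 4)*(c^4 + 2*c^3 - 13*c^2 - 14*c + 24) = (c - 4)*(c - 3)*(c^3 + 5*c^2 + 2*c - 8) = (c - 4)*(c - 3)*(c + 4)*(c^2 + c - 2) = (c - 4)*(c - 3)*(c - 1)*(c + 4)*(c + 2)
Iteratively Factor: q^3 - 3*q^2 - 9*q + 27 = (q - 3)*(q^2 - 9) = (q - 3)^2*(q + 3)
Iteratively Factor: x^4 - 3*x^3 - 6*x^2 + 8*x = (x - 4)*(x^3 + x^2 - 2*x) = (x - 4)*(x + 2)*(x^2 - x) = x*(x - 4)*(x + 2)*(x - 1)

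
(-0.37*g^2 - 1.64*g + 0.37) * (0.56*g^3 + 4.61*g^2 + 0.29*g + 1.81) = -0.2072*g^5 - 2.6241*g^4 - 7.4605*g^3 + 0.5604*g^2 - 2.8611*g + 0.6697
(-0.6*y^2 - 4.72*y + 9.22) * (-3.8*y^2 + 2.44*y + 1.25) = 2.28*y^4 + 16.472*y^3 - 47.3028*y^2 + 16.5968*y + 11.525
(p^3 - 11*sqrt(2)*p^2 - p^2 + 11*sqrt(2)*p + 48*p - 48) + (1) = p^3 - 11*sqrt(2)*p^2 - p^2 + 11*sqrt(2)*p + 48*p - 47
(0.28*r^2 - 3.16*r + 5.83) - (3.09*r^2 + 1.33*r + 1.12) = -2.81*r^2 - 4.49*r + 4.71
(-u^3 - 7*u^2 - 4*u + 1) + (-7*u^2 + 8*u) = -u^3 - 14*u^2 + 4*u + 1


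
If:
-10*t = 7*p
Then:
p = -10*t/7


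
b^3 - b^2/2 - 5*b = b*(b - 5/2)*(b + 2)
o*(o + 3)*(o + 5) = o^3 + 8*o^2 + 15*o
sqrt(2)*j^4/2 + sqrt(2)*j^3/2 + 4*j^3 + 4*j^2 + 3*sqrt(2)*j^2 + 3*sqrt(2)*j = j*(j + sqrt(2))*(j + 3*sqrt(2))*(sqrt(2)*j/2 + sqrt(2)/2)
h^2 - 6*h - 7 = (h - 7)*(h + 1)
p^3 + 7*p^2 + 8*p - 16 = (p - 1)*(p + 4)^2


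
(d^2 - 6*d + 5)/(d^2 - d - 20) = (d - 1)/(d + 4)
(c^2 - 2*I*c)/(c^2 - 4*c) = (c - 2*I)/(c - 4)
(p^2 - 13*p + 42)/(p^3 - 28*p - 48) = (p - 7)/(p^2 + 6*p + 8)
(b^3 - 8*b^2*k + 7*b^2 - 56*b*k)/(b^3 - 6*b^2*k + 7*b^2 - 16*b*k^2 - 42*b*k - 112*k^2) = b/(b + 2*k)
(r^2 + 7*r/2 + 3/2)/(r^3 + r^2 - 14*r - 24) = (r + 1/2)/(r^2 - 2*r - 8)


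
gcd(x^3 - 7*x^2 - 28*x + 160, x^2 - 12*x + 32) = x^2 - 12*x + 32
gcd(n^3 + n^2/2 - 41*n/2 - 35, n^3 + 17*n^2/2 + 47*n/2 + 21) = n^2 + 11*n/2 + 7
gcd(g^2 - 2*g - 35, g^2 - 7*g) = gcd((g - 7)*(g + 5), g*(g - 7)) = g - 7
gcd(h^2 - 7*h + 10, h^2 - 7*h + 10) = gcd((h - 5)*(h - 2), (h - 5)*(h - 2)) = h^2 - 7*h + 10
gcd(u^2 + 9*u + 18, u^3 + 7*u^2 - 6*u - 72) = u + 6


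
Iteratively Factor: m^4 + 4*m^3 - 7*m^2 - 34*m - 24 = (m + 4)*(m^3 - 7*m - 6) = (m + 2)*(m + 4)*(m^2 - 2*m - 3) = (m - 3)*(m + 2)*(m + 4)*(m + 1)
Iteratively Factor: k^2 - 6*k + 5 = (k - 5)*(k - 1)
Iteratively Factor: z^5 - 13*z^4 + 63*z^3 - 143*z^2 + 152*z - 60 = (z - 2)*(z^4 - 11*z^3 + 41*z^2 - 61*z + 30) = (z - 3)*(z - 2)*(z^3 - 8*z^2 + 17*z - 10) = (z - 5)*(z - 3)*(z - 2)*(z^2 - 3*z + 2) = (z - 5)*(z - 3)*(z - 2)*(z - 1)*(z - 2)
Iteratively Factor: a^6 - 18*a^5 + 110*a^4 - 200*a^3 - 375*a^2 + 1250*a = (a - 5)*(a^5 - 13*a^4 + 45*a^3 + 25*a^2 - 250*a) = (a - 5)^2*(a^4 - 8*a^3 + 5*a^2 + 50*a) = a*(a - 5)^2*(a^3 - 8*a^2 + 5*a + 50) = a*(a - 5)^2*(a + 2)*(a^2 - 10*a + 25) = a*(a - 5)^3*(a + 2)*(a - 5)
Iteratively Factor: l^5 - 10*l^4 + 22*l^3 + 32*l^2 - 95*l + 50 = (l - 1)*(l^4 - 9*l^3 + 13*l^2 + 45*l - 50) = (l - 1)^2*(l^3 - 8*l^2 + 5*l + 50) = (l - 5)*(l - 1)^2*(l^2 - 3*l - 10) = (l - 5)^2*(l - 1)^2*(l + 2)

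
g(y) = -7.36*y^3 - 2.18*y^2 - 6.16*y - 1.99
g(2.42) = -133.97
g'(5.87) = -792.56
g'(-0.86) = -18.74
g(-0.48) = 1.28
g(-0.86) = 6.38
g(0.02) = -2.11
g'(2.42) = -146.02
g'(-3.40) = -246.58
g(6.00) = -1707.19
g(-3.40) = 283.03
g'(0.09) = -6.73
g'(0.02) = -6.26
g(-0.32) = -0.00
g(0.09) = -2.57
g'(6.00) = -827.20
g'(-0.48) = -9.15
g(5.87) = -1601.91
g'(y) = -22.08*y^2 - 4.36*y - 6.16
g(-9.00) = 5242.31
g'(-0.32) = -7.03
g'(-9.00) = -1755.40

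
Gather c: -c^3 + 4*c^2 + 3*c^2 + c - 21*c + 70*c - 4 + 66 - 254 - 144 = -c^3 + 7*c^2 + 50*c - 336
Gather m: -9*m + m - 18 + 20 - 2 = -8*m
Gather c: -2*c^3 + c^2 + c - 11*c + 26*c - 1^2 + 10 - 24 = -2*c^3 + c^2 + 16*c - 15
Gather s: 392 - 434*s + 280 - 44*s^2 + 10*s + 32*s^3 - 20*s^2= 32*s^3 - 64*s^2 - 424*s + 672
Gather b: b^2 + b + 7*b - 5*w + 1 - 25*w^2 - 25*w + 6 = b^2 + 8*b - 25*w^2 - 30*w + 7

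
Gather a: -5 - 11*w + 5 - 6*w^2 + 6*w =-6*w^2 - 5*w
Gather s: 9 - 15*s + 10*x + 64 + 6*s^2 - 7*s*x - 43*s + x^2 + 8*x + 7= 6*s^2 + s*(-7*x - 58) + x^2 + 18*x + 80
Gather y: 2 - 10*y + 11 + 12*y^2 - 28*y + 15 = 12*y^2 - 38*y + 28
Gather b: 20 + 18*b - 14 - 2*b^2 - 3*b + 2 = -2*b^2 + 15*b + 8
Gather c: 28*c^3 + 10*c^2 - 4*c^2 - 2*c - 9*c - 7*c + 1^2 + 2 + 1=28*c^3 + 6*c^2 - 18*c + 4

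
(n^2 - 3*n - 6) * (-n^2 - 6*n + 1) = -n^4 - 3*n^3 + 25*n^2 + 33*n - 6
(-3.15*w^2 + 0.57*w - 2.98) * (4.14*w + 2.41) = -13.041*w^3 - 5.2317*w^2 - 10.9635*w - 7.1818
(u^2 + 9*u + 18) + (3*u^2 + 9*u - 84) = 4*u^2 + 18*u - 66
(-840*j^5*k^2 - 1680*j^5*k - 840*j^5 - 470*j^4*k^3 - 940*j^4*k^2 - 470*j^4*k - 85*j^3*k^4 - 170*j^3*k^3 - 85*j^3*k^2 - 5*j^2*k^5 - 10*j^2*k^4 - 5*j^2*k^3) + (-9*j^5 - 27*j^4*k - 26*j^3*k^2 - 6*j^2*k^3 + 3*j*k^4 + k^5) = -840*j^5*k^2 - 1680*j^5*k - 849*j^5 - 470*j^4*k^3 - 940*j^4*k^2 - 497*j^4*k - 85*j^3*k^4 - 170*j^3*k^3 - 111*j^3*k^2 - 5*j^2*k^5 - 10*j^2*k^4 - 11*j^2*k^3 + 3*j*k^4 + k^5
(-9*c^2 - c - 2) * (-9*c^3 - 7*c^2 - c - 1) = 81*c^5 + 72*c^4 + 34*c^3 + 24*c^2 + 3*c + 2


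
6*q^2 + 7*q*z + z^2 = (q + z)*(6*q + z)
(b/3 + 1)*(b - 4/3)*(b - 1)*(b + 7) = b^4/3 + 23*b^3/9 - b^2/3 - 107*b/9 + 28/3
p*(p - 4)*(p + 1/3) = p^3 - 11*p^2/3 - 4*p/3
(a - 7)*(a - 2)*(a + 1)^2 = a^4 - 7*a^3 - 3*a^2 + 19*a + 14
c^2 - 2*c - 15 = (c - 5)*(c + 3)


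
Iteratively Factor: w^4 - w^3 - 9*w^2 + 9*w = (w - 1)*(w^3 - 9*w) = (w - 1)*(w + 3)*(w^2 - 3*w) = (w - 3)*(w - 1)*(w + 3)*(w)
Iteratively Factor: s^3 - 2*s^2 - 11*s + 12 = (s - 1)*(s^2 - s - 12) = (s - 4)*(s - 1)*(s + 3)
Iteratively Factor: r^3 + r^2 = (r + 1)*(r^2) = r*(r + 1)*(r)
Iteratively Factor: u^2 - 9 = (u - 3)*(u + 3)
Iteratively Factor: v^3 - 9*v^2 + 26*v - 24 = (v - 3)*(v^2 - 6*v + 8) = (v - 3)*(v - 2)*(v - 4)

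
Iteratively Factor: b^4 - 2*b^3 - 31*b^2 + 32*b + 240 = (b + 3)*(b^3 - 5*b^2 - 16*b + 80) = (b - 4)*(b + 3)*(b^2 - b - 20) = (b - 5)*(b - 4)*(b + 3)*(b + 4)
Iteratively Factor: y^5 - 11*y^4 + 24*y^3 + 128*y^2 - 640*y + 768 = (y - 4)*(y^4 - 7*y^3 - 4*y^2 + 112*y - 192) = (y - 4)^2*(y^3 - 3*y^2 - 16*y + 48) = (y - 4)^3*(y^2 + y - 12) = (y - 4)^3*(y - 3)*(y + 4)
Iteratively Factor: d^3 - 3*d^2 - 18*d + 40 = (d - 2)*(d^2 - d - 20) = (d - 2)*(d + 4)*(d - 5)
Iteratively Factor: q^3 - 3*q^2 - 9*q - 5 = (q + 1)*(q^2 - 4*q - 5) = (q - 5)*(q + 1)*(q + 1)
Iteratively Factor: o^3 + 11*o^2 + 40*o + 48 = (o + 4)*(o^2 + 7*o + 12) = (o + 3)*(o + 4)*(o + 4)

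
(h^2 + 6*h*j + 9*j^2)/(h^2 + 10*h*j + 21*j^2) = (h + 3*j)/(h + 7*j)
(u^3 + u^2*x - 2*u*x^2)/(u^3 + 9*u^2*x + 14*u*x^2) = (u - x)/(u + 7*x)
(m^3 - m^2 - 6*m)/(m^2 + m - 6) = m*(m^2 - m - 6)/(m^2 + m - 6)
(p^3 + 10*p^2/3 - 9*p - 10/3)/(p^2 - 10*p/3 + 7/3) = (3*p^3 + 10*p^2 - 27*p - 10)/(3*p^2 - 10*p + 7)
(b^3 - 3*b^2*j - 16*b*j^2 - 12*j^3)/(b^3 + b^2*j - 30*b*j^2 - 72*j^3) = (b^2 + 3*b*j + 2*j^2)/(b^2 + 7*b*j + 12*j^2)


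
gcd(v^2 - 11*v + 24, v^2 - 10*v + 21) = v - 3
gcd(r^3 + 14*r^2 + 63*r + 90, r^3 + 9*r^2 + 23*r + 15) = r^2 + 8*r + 15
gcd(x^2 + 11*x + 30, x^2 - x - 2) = 1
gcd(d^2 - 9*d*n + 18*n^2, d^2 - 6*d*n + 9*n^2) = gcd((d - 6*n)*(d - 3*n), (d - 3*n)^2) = d - 3*n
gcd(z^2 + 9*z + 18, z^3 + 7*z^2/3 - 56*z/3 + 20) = z + 6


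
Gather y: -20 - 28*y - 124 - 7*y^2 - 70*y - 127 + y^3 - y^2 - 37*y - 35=y^3 - 8*y^2 - 135*y - 306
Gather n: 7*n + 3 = 7*n + 3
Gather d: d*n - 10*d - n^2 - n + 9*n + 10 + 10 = d*(n - 10) - n^2 + 8*n + 20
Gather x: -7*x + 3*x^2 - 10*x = 3*x^2 - 17*x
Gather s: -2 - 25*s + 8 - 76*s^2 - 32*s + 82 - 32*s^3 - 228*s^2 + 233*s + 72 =-32*s^3 - 304*s^2 + 176*s + 160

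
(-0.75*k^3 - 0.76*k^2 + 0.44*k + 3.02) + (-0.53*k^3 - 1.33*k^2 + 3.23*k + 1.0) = -1.28*k^3 - 2.09*k^2 + 3.67*k + 4.02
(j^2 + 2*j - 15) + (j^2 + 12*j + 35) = 2*j^2 + 14*j + 20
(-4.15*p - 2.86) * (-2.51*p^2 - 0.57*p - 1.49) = 10.4165*p^3 + 9.5441*p^2 + 7.8137*p + 4.2614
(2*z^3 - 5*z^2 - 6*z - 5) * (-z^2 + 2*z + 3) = -2*z^5 + 9*z^4 + 2*z^3 - 22*z^2 - 28*z - 15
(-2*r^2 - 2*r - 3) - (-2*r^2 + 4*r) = -6*r - 3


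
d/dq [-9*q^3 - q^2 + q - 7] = -27*q^2 - 2*q + 1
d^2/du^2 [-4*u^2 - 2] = -8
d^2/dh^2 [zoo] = 0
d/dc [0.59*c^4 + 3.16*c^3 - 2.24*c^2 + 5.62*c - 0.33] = 2.36*c^3 + 9.48*c^2 - 4.48*c + 5.62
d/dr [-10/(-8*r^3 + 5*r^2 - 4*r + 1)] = 20*(-12*r^2 + 5*r - 2)/(8*r^3 - 5*r^2 + 4*r - 1)^2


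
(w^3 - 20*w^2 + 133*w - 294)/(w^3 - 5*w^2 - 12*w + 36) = (w^2 - 14*w + 49)/(w^2 + w - 6)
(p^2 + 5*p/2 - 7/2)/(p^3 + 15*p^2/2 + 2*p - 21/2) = (2*p + 7)/(2*p^2 + 17*p + 21)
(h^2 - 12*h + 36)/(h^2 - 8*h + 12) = (h - 6)/(h - 2)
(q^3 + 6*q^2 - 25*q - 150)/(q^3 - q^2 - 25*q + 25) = (q + 6)/(q - 1)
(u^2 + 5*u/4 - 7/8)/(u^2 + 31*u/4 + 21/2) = (u - 1/2)/(u + 6)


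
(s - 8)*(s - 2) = s^2 - 10*s + 16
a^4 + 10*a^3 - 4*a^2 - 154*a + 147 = (a - 3)*(a - 1)*(a + 7)^2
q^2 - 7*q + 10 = (q - 5)*(q - 2)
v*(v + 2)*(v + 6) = v^3 + 8*v^2 + 12*v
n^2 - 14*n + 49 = (n - 7)^2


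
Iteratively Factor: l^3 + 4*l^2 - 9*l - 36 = (l + 3)*(l^2 + l - 12) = (l - 3)*(l + 3)*(l + 4)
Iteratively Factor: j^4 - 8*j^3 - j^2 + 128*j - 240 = (j - 4)*(j^3 - 4*j^2 - 17*j + 60) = (j - 4)*(j - 3)*(j^2 - j - 20) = (j - 4)*(j - 3)*(j + 4)*(j - 5)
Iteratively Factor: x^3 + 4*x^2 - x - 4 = (x - 1)*(x^2 + 5*x + 4) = (x - 1)*(x + 1)*(x + 4)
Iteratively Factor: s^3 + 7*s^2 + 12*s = (s + 3)*(s^2 + 4*s) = (s + 3)*(s + 4)*(s)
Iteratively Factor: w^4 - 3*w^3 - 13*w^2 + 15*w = (w - 5)*(w^3 + 2*w^2 - 3*w) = w*(w - 5)*(w^2 + 2*w - 3) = w*(w - 5)*(w + 3)*(w - 1)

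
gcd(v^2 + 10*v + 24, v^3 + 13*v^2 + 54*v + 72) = v^2 + 10*v + 24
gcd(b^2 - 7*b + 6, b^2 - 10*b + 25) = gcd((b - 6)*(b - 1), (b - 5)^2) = 1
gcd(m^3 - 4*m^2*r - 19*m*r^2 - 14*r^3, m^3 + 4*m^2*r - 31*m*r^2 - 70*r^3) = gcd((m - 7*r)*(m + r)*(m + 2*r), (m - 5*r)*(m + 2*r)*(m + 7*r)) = m + 2*r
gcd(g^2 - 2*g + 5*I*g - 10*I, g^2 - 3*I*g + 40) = g + 5*I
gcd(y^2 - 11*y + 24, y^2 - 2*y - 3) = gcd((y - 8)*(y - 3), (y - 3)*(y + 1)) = y - 3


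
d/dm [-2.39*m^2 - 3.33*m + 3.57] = -4.78*m - 3.33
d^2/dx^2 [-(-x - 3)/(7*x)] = 6/(7*x^3)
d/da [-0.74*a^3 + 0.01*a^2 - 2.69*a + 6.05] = -2.22*a^2 + 0.02*a - 2.69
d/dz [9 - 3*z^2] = -6*z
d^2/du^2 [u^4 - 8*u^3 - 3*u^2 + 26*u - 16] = 12*u^2 - 48*u - 6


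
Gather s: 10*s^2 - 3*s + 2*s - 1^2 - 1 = 10*s^2 - s - 2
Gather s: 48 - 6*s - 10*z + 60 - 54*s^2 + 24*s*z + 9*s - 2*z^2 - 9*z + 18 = -54*s^2 + s*(24*z + 3) - 2*z^2 - 19*z + 126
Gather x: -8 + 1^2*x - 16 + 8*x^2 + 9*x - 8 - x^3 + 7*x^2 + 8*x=-x^3 + 15*x^2 + 18*x - 32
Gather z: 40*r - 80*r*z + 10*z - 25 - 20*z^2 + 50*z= 40*r - 20*z^2 + z*(60 - 80*r) - 25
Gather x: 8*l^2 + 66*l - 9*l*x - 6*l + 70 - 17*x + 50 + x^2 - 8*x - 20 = 8*l^2 + 60*l + x^2 + x*(-9*l - 25) + 100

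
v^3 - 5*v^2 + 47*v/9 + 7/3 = (v - 3)*(v - 7/3)*(v + 1/3)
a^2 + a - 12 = (a - 3)*(a + 4)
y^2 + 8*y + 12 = (y + 2)*(y + 6)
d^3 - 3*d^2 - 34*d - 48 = (d - 8)*(d + 2)*(d + 3)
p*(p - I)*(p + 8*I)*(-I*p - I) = -I*p^4 + 7*p^3 - I*p^3 + 7*p^2 - 8*I*p^2 - 8*I*p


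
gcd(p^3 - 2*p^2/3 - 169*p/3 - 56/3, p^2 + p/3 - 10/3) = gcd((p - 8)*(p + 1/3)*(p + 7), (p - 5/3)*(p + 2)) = 1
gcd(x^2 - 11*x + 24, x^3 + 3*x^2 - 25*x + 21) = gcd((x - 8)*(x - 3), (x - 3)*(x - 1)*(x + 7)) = x - 3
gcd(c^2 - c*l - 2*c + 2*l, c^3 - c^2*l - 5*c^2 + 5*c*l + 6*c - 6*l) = c^2 - c*l - 2*c + 2*l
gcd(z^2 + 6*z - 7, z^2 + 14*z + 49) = z + 7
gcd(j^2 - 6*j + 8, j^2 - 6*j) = 1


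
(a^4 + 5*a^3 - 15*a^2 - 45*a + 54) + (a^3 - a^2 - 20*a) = a^4 + 6*a^3 - 16*a^2 - 65*a + 54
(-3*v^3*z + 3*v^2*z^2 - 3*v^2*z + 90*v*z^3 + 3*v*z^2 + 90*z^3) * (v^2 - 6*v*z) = -3*v^5*z + 21*v^4*z^2 - 3*v^4*z + 72*v^3*z^3 + 21*v^3*z^2 - 540*v^2*z^4 + 72*v^2*z^3 - 540*v*z^4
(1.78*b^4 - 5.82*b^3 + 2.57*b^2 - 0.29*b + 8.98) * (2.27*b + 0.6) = 4.0406*b^5 - 12.1434*b^4 + 2.3419*b^3 + 0.8837*b^2 + 20.2106*b + 5.388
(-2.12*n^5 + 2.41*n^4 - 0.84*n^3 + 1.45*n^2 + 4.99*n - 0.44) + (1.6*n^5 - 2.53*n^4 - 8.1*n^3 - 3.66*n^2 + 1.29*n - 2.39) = -0.52*n^5 - 0.12*n^4 - 8.94*n^3 - 2.21*n^2 + 6.28*n - 2.83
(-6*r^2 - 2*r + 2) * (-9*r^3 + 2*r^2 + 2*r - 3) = 54*r^5 + 6*r^4 - 34*r^3 + 18*r^2 + 10*r - 6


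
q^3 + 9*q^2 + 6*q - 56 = (q - 2)*(q + 4)*(q + 7)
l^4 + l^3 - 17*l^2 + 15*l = l*(l - 3)*(l - 1)*(l + 5)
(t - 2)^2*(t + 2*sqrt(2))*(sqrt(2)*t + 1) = sqrt(2)*t^4 - 4*sqrt(2)*t^3 + 5*t^3 - 20*t^2 + 6*sqrt(2)*t^2 - 8*sqrt(2)*t + 20*t + 8*sqrt(2)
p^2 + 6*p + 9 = (p + 3)^2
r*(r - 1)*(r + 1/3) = r^3 - 2*r^2/3 - r/3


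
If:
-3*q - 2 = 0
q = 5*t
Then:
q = -2/3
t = -2/15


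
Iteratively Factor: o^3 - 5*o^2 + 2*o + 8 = (o - 4)*(o^2 - o - 2) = (o - 4)*(o - 2)*(o + 1)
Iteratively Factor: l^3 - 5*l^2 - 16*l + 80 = (l + 4)*(l^2 - 9*l + 20) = (l - 4)*(l + 4)*(l - 5)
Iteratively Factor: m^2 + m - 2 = (m + 2)*(m - 1)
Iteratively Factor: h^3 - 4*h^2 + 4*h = (h - 2)*(h^2 - 2*h) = h*(h - 2)*(h - 2)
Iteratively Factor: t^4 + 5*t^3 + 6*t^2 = (t)*(t^3 + 5*t^2 + 6*t) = t*(t + 3)*(t^2 + 2*t) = t^2*(t + 3)*(t + 2)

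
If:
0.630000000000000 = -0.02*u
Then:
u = -31.50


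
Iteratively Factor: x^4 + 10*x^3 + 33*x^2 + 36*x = (x)*(x^3 + 10*x^2 + 33*x + 36) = x*(x + 4)*(x^2 + 6*x + 9) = x*(x + 3)*(x + 4)*(x + 3)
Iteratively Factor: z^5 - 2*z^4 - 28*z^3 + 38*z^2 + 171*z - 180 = (z - 1)*(z^4 - z^3 - 29*z^2 + 9*z + 180) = (z - 1)*(z + 3)*(z^3 - 4*z^2 - 17*z + 60) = (z - 1)*(z + 3)*(z + 4)*(z^2 - 8*z + 15) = (z - 5)*(z - 1)*(z + 3)*(z + 4)*(z - 3)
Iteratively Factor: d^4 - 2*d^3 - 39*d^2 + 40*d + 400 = (d + 4)*(d^3 - 6*d^2 - 15*d + 100) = (d + 4)^2*(d^2 - 10*d + 25) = (d - 5)*(d + 4)^2*(d - 5)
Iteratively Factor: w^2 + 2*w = (w)*(w + 2)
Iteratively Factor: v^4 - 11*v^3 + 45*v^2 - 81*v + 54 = (v - 2)*(v^3 - 9*v^2 + 27*v - 27) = (v - 3)*(v - 2)*(v^2 - 6*v + 9) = (v - 3)^2*(v - 2)*(v - 3)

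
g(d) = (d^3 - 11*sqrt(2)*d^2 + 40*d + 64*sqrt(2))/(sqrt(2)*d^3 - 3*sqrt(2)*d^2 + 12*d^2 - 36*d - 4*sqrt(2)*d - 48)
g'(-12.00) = 1.22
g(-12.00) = 4.98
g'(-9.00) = 56.55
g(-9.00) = 29.83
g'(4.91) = -0.80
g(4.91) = 0.30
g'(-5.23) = 1.44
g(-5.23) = -3.82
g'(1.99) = 0.02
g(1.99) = -1.31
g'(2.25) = -0.05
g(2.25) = -1.31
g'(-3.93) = 0.78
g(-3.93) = -2.46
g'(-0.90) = 64.38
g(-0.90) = -7.83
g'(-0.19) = 1.15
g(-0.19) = -2.07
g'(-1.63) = 1.91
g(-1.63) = -0.59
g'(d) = (3*d^2 - 22*sqrt(2)*d + 40)/(sqrt(2)*d^3 - 3*sqrt(2)*d^2 + 12*d^2 - 36*d - 4*sqrt(2)*d - 48) + (d^3 - 11*sqrt(2)*d^2 + 40*d + 64*sqrt(2))*(-3*sqrt(2)*d^2 - 24*d + 6*sqrt(2)*d + 4*sqrt(2) + 36)/(sqrt(2)*d^3 - 3*sqrt(2)*d^2 + 12*d^2 - 36*d - 4*sqrt(2)*d - 48)^2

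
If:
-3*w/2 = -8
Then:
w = 16/3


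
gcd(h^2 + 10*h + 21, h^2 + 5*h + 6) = h + 3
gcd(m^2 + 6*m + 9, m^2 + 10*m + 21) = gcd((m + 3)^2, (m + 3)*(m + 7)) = m + 3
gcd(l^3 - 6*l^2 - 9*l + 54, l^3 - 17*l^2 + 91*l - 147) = l - 3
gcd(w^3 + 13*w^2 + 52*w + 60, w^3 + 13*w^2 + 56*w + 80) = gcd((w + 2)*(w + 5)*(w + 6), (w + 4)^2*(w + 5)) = w + 5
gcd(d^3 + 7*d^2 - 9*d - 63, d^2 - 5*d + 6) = d - 3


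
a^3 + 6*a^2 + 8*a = a*(a + 2)*(a + 4)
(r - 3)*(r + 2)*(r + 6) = r^3 + 5*r^2 - 12*r - 36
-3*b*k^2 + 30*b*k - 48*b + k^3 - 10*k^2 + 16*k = (-3*b + k)*(k - 8)*(k - 2)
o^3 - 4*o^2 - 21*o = o*(o - 7)*(o + 3)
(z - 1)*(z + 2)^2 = z^3 + 3*z^2 - 4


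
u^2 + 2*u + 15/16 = (u + 3/4)*(u + 5/4)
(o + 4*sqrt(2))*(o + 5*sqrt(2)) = o^2 + 9*sqrt(2)*o + 40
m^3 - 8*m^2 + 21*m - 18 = (m - 3)^2*(m - 2)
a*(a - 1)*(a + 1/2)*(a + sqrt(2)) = a^4 - a^3/2 + sqrt(2)*a^3 - sqrt(2)*a^2/2 - a^2/2 - sqrt(2)*a/2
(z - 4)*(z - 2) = z^2 - 6*z + 8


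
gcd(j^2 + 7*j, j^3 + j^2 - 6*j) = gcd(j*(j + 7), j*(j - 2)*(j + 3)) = j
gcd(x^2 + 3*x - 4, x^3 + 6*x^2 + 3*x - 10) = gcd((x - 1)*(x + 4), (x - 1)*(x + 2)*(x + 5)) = x - 1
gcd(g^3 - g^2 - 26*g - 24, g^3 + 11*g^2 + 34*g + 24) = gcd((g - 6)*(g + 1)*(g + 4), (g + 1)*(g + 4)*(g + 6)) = g^2 + 5*g + 4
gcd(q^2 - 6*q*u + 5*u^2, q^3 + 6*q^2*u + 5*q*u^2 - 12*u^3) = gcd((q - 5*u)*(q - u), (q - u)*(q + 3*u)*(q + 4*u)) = q - u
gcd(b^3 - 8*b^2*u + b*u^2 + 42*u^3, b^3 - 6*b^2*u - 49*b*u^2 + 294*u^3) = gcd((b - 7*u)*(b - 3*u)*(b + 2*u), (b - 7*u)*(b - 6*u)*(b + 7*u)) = -b + 7*u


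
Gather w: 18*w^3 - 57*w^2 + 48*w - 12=18*w^3 - 57*w^2 + 48*w - 12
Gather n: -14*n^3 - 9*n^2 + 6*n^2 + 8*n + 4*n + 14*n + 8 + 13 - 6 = -14*n^3 - 3*n^2 + 26*n + 15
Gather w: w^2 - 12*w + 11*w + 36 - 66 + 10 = w^2 - w - 20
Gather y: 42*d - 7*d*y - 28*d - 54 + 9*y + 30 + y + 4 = 14*d + y*(10 - 7*d) - 20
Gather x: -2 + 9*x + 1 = 9*x - 1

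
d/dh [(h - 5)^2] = 2*h - 10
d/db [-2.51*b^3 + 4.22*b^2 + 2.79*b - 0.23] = -7.53*b^2 + 8.44*b + 2.79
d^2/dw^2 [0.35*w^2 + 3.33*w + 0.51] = 0.700000000000000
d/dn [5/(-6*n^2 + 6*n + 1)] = 30*(2*n - 1)/(-6*n^2 + 6*n + 1)^2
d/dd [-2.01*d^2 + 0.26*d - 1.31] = 0.26 - 4.02*d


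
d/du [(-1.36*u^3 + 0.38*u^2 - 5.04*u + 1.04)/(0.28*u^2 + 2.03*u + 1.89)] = (-0.3808*u^4 - 5.5216*u^3 - 5.5286*u^2 + 0.854000000000001*u - 11.6368)/(0.0784*u^4 + 1.1368*u^3 + 5.1793*u^2 + 7.6734*u + 3.5721)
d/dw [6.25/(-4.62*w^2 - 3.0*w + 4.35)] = (57.75*w + 18.75)/(4.62*w^2 + 3.0*w - 4.35)^2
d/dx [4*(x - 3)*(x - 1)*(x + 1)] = 12*x^2 - 24*x - 4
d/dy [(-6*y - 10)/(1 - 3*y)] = -36/(3*y - 1)^2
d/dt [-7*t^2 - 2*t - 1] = -14*t - 2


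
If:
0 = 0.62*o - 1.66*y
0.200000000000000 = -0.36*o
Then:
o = -0.56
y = -0.21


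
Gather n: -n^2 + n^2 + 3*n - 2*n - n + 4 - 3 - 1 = 0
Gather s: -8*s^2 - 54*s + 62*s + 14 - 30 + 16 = -8*s^2 + 8*s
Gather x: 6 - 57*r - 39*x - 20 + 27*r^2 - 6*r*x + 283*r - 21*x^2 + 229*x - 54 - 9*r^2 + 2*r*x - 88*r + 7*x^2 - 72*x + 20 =18*r^2 + 138*r - 14*x^2 + x*(118 - 4*r) - 48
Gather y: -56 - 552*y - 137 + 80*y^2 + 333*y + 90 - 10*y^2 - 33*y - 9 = 70*y^2 - 252*y - 112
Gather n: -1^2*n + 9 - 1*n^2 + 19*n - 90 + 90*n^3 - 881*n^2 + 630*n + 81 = 90*n^3 - 882*n^2 + 648*n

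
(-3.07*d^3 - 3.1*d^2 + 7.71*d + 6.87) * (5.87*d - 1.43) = -18.0209*d^4 - 13.8069*d^3 + 49.6907*d^2 + 29.3016*d - 9.8241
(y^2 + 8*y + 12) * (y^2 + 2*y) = y^4 + 10*y^3 + 28*y^2 + 24*y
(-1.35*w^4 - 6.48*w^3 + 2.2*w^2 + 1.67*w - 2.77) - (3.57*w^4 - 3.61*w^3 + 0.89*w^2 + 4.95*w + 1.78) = -4.92*w^4 - 2.87*w^3 + 1.31*w^2 - 3.28*w - 4.55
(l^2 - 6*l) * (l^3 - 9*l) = l^5 - 6*l^4 - 9*l^3 + 54*l^2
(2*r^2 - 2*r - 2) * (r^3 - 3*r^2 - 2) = 2*r^5 - 8*r^4 + 4*r^3 + 2*r^2 + 4*r + 4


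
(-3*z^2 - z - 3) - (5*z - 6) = -3*z^2 - 6*z + 3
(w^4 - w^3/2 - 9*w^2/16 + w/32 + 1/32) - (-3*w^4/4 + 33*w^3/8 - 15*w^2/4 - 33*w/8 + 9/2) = 7*w^4/4 - 37*w^3/8 + 51*w^2/16 + 133*w/32 - 143/32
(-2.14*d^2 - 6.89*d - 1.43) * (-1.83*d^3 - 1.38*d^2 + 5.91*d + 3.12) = 3.9162*d^5 + 15.5619*d^4 - 0.522300000000003*d^3 - 45.4233*d^2 - 29.9481*d - 4.4616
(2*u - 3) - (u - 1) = u - 2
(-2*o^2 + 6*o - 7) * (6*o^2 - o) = -12*o^4 + 38*o^3 - 48*o^2 + 7*o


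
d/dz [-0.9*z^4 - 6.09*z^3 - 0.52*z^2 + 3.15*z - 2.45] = -3.6*z^3 - 18.27*z^2 - 1.04*z + 3.15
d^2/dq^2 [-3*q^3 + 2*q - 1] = -18*q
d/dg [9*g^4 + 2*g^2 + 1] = 36*g^3 + 4*g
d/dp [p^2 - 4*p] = 2*p - 4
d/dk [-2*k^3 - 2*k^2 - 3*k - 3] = -6*k^2 - 4*k - 3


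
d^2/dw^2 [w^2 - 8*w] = 2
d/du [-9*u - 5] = -9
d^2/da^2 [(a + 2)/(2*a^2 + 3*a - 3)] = 2*((a + 2)*(4*a + 3)^2 - (6*a + 7)*(2*a^2 + 3*a - 3))/(2*a^2 + 3*a - 3)^3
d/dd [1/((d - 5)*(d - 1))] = 2*(3 - d)/(d^4 - 12*d^3 + 46*d^2 - 60*d + 25)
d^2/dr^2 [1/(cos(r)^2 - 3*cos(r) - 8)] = (4*sin(r)^4 - 43*sin(r)^2 - 51*cos(r)/4 - 9*cos(3*r)/4 + 5)/(sin(r)^2 + 3*cos(r) + 7)^3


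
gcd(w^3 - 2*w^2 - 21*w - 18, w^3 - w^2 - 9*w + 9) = w + 3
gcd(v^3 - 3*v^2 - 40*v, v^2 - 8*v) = v^2 - 8*v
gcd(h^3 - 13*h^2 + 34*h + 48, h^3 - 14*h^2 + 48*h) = h^2 - 14*h + 48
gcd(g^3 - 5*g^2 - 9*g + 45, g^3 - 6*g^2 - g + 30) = g^2 - 8*g + 15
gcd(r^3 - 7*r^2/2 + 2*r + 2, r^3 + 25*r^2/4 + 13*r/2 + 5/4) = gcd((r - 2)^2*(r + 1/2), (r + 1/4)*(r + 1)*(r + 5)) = 1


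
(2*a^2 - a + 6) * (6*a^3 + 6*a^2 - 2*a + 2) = 12*a^5 + 6*a^4 + 26*a^3 + 42*a^2 - 14*a + 12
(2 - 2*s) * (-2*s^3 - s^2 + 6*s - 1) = 4*s^4 - 2*s^3 - 14*s^2 + 14*s - 2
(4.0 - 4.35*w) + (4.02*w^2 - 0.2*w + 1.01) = 4.02*w^2 - 4.55*w + 5.01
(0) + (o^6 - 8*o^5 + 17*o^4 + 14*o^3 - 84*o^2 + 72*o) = o^6 - 8*o^5 + 17*o^4 + 14*o^3 - 84*o^2 + 72*o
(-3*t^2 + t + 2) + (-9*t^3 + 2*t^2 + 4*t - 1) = -9*t^3 - t^2 + 5*t + 1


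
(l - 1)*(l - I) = l^2 - l - I*l + I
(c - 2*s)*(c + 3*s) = c^2 + c*s - 6*s^2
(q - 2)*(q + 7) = q^2 + 5*q - 14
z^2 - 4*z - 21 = (z - 7)*(z + 3)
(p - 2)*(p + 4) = p^2 + 2*p - 8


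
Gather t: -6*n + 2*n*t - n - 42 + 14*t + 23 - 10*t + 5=-7*n + t*(2*n + 4) - 14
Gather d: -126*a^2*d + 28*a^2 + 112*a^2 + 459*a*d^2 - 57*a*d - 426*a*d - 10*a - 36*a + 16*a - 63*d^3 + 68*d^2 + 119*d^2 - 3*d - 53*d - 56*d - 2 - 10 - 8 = 140*a^2 - 30*a - 63*d^3 + d^2*(459*a + 187) + d*(-126*a^2 - 483*a - 112) - 20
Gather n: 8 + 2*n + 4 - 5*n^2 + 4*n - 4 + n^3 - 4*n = n^3 - 5*n^2 + 2*n + 8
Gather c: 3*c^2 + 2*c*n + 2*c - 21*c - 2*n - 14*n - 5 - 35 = 3*c^2 + c*(2*n - 19) - 16*n - 40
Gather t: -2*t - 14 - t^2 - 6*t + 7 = -t^2 - 8*t - 7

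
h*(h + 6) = h^2 + 6*h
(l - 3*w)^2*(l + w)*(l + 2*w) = l^4 - 3*l^3*w - 7*l^2*w^2 + 15*l*w^3 + 18*w^4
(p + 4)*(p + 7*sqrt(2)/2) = p^2 + 4*p + 7*sqrt(2)*p/2 + 14*sqrt(2)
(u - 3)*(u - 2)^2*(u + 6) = u^4 - u^3 - 26*u^2 + 84*u - 72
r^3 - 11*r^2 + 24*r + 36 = (r - 6)^2*(r + 1)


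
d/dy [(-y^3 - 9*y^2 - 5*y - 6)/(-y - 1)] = (2*y^3 + 12*y^2 + 18*y - 1)/(y^2 + 2*y + 1)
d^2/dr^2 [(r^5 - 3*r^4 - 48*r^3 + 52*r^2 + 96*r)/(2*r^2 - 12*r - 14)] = (3*r^4 - 60*r^3 + 378*r^2 - 588*r - 1484)/(r^3 - 21*r^2 + 147*r - 343)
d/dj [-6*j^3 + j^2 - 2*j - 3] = -18*j^2 + 2*j - 2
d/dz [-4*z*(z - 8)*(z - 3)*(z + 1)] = -16*z^3 + 120*z^2 - 104*z - 96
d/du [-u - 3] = -1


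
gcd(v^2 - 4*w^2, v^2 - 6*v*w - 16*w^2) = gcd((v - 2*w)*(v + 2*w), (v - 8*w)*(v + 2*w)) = v + 2*w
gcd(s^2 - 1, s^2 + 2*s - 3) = s - 1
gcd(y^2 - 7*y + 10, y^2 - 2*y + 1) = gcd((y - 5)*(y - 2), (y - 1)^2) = 1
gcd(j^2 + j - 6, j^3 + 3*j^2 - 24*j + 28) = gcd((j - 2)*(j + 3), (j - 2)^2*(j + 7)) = j - 2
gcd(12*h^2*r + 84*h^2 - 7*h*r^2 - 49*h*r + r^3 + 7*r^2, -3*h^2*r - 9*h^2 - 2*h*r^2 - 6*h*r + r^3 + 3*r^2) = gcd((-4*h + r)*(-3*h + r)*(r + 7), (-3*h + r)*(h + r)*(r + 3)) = -3*h + r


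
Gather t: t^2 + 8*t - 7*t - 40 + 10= t^2 + t - 30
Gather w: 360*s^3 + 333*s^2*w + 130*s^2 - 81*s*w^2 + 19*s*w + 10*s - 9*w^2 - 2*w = 360*s^3 + 130*s^2 + 10*s + w^2*(-81*s - 9) + w*(333*s^2 + 19*s - 2)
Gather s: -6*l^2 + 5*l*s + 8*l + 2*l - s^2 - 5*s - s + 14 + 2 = -6*l^2 + 10*l - s^2 + s*(5*l - 6) + 16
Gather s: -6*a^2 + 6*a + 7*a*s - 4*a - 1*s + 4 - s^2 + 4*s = -6*a^2 + 2*a - s^2 + s*(7*a + 3) + 4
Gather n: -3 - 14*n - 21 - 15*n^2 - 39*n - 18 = -15*n^2 - 53*n - 42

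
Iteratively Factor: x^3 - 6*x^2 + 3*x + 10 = (x - 2)*(x^2 - 4*x - 5) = (x - 5)*(x - 2)*(x + 1)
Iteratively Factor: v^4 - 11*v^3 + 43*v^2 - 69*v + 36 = (v - 3)*(v^3 - 8*v^2 + 19*v - 12) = (v - 3)*(v - 1)*(v^2 - 7*v + 12) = (v - 3)^2*(v - 1)*(v - 4)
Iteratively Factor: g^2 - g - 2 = (g + 1)*(g - 2)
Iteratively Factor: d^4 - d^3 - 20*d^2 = (d + 4)*(d^3 - 5*d^2) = (d - 5)*(d + 4)*(d^2) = d*(d - 5)*(d + 4)*(d)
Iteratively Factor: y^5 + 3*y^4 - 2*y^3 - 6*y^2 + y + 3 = (y + 1)*(y^4 + 2*y^3 - 4*y^2 - 2*y + 3) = (y + 1)*(y + 3)*(y^3 - y^2 - y + 1) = (y - 1)*(y + 1)*(y + 3)*(y^2 - 1) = (y - 1)^2*(y + 1)*(y + 3)*(y + 1)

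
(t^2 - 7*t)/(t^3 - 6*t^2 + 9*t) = (t - 7)/(t^2 - 6*t + 9)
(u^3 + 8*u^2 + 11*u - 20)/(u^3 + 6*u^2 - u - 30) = (u^2 + 3*u - 4)/(u^2 + u - 6)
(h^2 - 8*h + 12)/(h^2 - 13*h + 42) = (h - 2)/(h - 7)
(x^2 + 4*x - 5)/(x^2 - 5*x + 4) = (x + 5)/(x - 4)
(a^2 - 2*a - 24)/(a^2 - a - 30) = (a + 4)/(a + 5)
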